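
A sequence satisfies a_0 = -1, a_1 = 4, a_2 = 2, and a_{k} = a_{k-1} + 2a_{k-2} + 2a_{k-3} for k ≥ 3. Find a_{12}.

12984

The ordinary generating function has denominator 1 - x - 2x^2 - 2x^3.
Iterating the recurrence: a_0,…,a_{12} = -1, 4, 2, 8, 20, 40, 96, 216, 488, 1112, 2520, 5720, 12984.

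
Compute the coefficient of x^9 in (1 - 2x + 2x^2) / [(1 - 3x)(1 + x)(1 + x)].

The denominator gives the recurrence a_n = a_(n−1) + 5a_(n−2) + 3a_(n−3) for n ≥ 3; the numerator fixes a_0 = 1, a_1 = -1, a_2 = 6.
Iterating: 1, -1, 6, 4, 31, 69, 236, 674, 2061, 6139, so a_9 = 6139.

6139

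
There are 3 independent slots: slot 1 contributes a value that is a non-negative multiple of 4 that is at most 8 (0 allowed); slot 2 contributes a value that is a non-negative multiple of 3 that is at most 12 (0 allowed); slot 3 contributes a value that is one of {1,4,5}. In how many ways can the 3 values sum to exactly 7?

The generating function for the choices is (1 + x^4 + x^8)·(1 + x^3 + x^6 + x^9 + x^12)·(x + x^4 + x^5); the count is [x^7].
(1 + x^4 + x^8) has coefficients 1,0,0,0,1,0,0,0 for degrees 0…7.
(1 + x^3 + x^6 + x^9 + x^12) has coefficients 1,0,0,1,0,0,1,0 for degrees 0…7.
Finally multiplying by (x + x^4 + x^5), the product of all factors after the first has coefficients 0,1,0,0,2,1,0,2 for degrees 0…7.
[x^7] = 1·2 + 1·0 = 2.

2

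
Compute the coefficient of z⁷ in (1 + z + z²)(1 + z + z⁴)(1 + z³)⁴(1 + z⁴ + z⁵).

23

(1 + z + z²) has coefficients 1,1,1 for degrees 0…2.
(1 + z + z⁴) has coefficients 1,1,0,0,1,0,0,0 for degrees 0…7.
Multiplying by (1 + z³)⁴ gives running coefficients 1,1,0,4,5,0,6,10 for degrees 0…7.
Finally multiplying by (1 + z⁴ + z⁵), the product of all factors after the first has coefficients 1,1,0,4,6,2,7,14 for degrees 0…7.
[z⁷] = 1·14 + 1·7 + 1·2 = 23.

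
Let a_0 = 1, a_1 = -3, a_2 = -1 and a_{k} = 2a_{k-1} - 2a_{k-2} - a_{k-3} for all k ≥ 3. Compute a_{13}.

The ordinary generating function has denominator 1 - 2t + 2t^2 + t^3.
Iterating the recurrence: a_0,…,a_{13} = 1, -3, -1, 3, 11, 17, 9, -27, -89, -133, -61, 233, 721, 1037.

1037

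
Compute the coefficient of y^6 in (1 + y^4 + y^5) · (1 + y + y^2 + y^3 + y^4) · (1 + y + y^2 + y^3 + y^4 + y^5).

(1 + y^4 + y^5) has coefficients 1,0,0,0,1,1 for degrees 0…5.
(1 + y + y^2 + y^3 + y^4) has coefficients 1,1,1,1,1,0,0 for degrees 0…6.
Finally multiplying by (1 + y + y^2 + y^3 + y^4 + y^5), the product of all factors after the first has coefficients 1,2,3,4,5,5,4 for degrees 0…6.
[y^6] = 1·4 + 1·3 + 1·2 = 9.

9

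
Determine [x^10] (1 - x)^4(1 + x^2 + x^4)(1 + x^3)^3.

(1 - x)^4 has coefficients 1,-4,6,-4,1 for degrees 0…4.
(1 + x^2 + x^4) has coefficients 1,0,1,0,1,0,0,0,0,0,0 for degrees 0…10.
Finally multiplying by (1 + x^3)^3, the product of all factors after the first has coefficients 1,0,1,3,1,3,3,3,3,1,3 for degrees 0…10.
[x^10] = 1·3 − 4·1 + 6·3 − 4·3 + 1·3 = 8.

8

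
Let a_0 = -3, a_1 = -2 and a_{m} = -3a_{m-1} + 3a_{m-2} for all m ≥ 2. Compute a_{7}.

918

The ordinary generating function has denominator 1 + 3x - 3x^2.
Iterating the recurrence: a_0,…,a_{7} = -3, -2, -3, 3, -18, 63, -243, 918.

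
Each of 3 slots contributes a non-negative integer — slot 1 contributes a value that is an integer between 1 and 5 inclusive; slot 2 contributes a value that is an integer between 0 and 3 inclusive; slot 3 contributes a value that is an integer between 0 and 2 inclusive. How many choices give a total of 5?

The generating function for the choices is (q + q^2 + q^3 + q^4 + q^5)·(1 + q + q^2 + q^3)·(1 + q + q^2); the count is [q^5].
(q + q^2 + q^3 + q^4 + q^5) has coefficients 0,1,1,1,1,1 for degrees 0…5.
(1 + q + q^2 + q^3) has coefficients 1,1,1,1,0,0 for degrees 0…5.
Finally multiplying by (1 + q + q^2), the product of all factors after the first has coefficients 1,2,3,3,2,1 for degrees 0…5.
[q^5] = 1·2 + 1·3 + 1·3 + 1·2 + 1·1 = 11.

11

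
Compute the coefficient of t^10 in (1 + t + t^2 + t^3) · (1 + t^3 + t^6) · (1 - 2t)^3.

(1 + t + t^2 + t^3) has coefficients 1,1,1,1 for degrees 0…3.
(1 + t^3 + t^6) has coefficients 1,0,0,1,0,0,1,0,0,0,0 for degrees 0…10.
Finally multiplying by (1 - 2t)^3, the product of all factors after the first has coefficients 1,-6,12,-7,-6,12,-7,-6,12,-8,0 for degrees 0…10.
[t^10] = 1·0 + 1·(-8) + 1·12 + 1·(-6) = -2.

-2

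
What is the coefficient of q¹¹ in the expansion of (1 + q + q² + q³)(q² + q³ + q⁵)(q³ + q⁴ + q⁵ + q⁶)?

(1 + q + q² + q³) has coefficients 1,1,1,1 for degrees 0…3.
(q² + q³ + q⁵) has coefficients 0,0,1,1,0,1,0,0,0,0,0,0 for degrees 0…11.
Finally multiplying by (q³ + q⁴ + q⁵ + q⁶), the product of all factors after the first has coefficients 0,0,0,0,0,1,2,2,3,2,1,1 for degrees 0…11.
[q¹¹] = 1·1 + 1·1 + 1·2 + 1·3 = 7.

7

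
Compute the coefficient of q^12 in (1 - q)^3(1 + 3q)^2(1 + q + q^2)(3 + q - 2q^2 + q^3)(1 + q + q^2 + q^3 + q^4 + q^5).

-24

(1 - q)^3 has coefficients 1,-3,3,-1 for degrees 0…3.
(1 + 3q)^2 has coefficients 1,6,9,0,0,0,0,0,0,0,0,0,0 for degrees 0…12.
Multiplying by (1 + q + q^2) gives running coefficients 1,7,16,15,9,0,0,0,0,0,0,0,0 for degrees 0…12.
Multiplying by (3 + q - 2q^2 + q^3) gives running coefficients 3,22,53,48,17,-5,-3,9,0,0,0,0,0 for degrees 0…12.
Finally multiplying by (1 + q + q^2 + q^3 + q^4 + q^5), the product of all factors after the first has coefficients 3,25,78,126,143,138,132,119,66,18,1,6,9 for degrees 0…12.
[q^12] = 1·9 − 3·6 + 3·1 − 1·18 = -24.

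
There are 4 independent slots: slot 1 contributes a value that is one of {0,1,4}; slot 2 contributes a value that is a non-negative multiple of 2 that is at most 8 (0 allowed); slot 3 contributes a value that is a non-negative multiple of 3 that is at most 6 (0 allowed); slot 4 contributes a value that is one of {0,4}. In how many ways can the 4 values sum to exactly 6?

5

The generating function for the choices is (1 + q + q^4)·(1 + q^2 + q^4 + q^6 + q^8)·(1 + q^3 + q^6)·(1 + q^4); the count is [q^6].
(1 + q + q^4) has coefficients 1,1,0,0,1 for degrees 0…4.
(1 + q^2 + q^4 + q^6 + q^8) has coefficients 1,0,1,0,1,0,1 for degrees 0…6.
Multiplying by (1 + q^3 + q^6) gives running coefficients 1,0,1,1,1,1,2 for degrees 0…6.
Finally multiplying by (1 + q^4), the product of all factors after the first has coefficients 1,0,1,1,2,1,3 for degrees 0…6.
[q^6] = 1·3 + 1·1 + 1·1 = 5.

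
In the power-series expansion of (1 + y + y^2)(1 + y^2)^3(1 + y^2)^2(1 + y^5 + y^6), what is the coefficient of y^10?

(1 + y + y^2) has coefficients 1,1,1 for degrees 0…2.
(1 + y^2)^3 has coefficients 1,0,3,0,3,0,1,0,0,0,0 for degrees 0…10.
Multiplying by (1 + y^2)^2 gives running coefficients 1,0,5,0,10,0,10,0,5,0,1 for degrees 0…10.
Finally multiplying by (1 + y^5 + y^6), the product of all factors after the first has coefficients 1,0,5,0,10,1,11,5,10,10,11 for degrees 0…10.
[y^10] = 1·11 + 1·10 + 1·10 = 31.

31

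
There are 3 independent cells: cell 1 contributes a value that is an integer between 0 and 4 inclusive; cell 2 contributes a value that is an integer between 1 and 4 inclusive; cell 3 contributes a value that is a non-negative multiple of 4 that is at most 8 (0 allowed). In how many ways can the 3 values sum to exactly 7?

The generating function for the choices is (1 + y + y^2 + y^3 + y^4)·(y + y^2 + y^3 + y^4)·(1 + y^4 + y^8); the count is [y^7].
(1 + y + y^2 + y^3 + y^4) has coefficients 1,1,1,1,1 for degrees 0…4.
(y + y^2 + y^3 + y^4) has coefficients 0,1,1,1,1,0,0,0 for degrees 0…7.
Finally multiplying by (1 + y^4 + y^8), the product of all factors after the first has coefficients 0,1,1,1,1,1,1,1 for degrees 0…7.
[y^7] = 1·1 + 1·1 + 1·1 + 1·1 + 1·1 = 5.

5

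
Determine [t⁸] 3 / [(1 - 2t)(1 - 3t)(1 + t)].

Partial fractions give a closed form: a_n = (-4)·2^n + (27/4)·3^n + (1/4)·(-1)^n.
At n = 8: a_8 = 43263.

43263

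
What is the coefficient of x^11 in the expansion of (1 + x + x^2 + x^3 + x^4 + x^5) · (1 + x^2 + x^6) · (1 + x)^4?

17

(1 + x + x^2 + x^3 + x^4 + x^5) has coefficients 1,1,1,1,1,1 for degrees 0…5.
(1 + x^2 + x^6) has coefficients 1,0,1,0,0,0,1,0,0,0,0,0 for degrees 0…11.
Finally multiplying by (1 + x)^4, the product of all factors after the first has coefficients 1,4,7,8,7,4,2,4,6,4,1,0 for degrees 0…11.
[x^11] = 1·0 + 1·1 + 1·4 + 1·6 + 1·4 + 1·2 = 17.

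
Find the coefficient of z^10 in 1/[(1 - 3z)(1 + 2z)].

Partial fractions give a closed form: a_n = (3/5)·3^n + (2/5)·(-2)^n.
At n = 10: a_10 = 35839.

35839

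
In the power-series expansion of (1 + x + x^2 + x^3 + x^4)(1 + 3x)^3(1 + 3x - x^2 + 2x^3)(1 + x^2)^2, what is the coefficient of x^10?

(1 + x + x^2 + x^3 + x^4) has coefficients 1,1,1,1,1 for degrees 0…4.
(1 + 3x)^3 has coefficients 1,9,27,27,0,0,0,0,0,0,0 for degrees 0…10.
Multiplying by (1 + 3x - x^2 + 2x^3) gives running coefficients 1,12,53,101,72,27,54,0,0,0,0 for degrees 0…10.
Finally multiplying by (1 + x^2)^2, the product of all factors after the first has coefficients 1,12,55,125,179,241,251,155,180,27,54 for degrees 0…10.
[x^10] = 1·54 + 1·27 + 1·180 + 1·155 + 1·251 = 667.

667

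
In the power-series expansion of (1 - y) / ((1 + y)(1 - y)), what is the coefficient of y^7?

-1

The denominator gives the recurrence a_n = a_(n−2) for n ≥ 2; the numerator fixes a_0 = 1, a_1 = -1.
Iterating: 1, -1, 1, -1, 1, -1, 1, -1, so a_7 = -1.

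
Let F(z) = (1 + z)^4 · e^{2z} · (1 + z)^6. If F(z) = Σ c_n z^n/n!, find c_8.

49079936

The EGF product rule gives c_8 = Σ_{k_1+k_2+k_3=8} C(8; k_1,k_2,k_3) · ∏ g_i(k_i), where (1+z)^4 gives the falling factorial (4)_k; e^{2z} gives (2)^k; (1+z)^6 gives the falling factorial (6)_k.
g_1(k) for k = 0…8: 1, 4, 12, 24, 24, 0, 0, 0, 0.
g_2(k) for k = 0…8: 1, 2, 4, 8, 16, 32, 64, 128, 256.
g_3(k) for k = 0…8: 1, 6, 30, 120, 360, 720, 720, 0, 0.
First combine the last two factors: h(k) = Σ_j C(k,j)·g_2(j)·g_3(k−j) for k = 0…8: 1, 8, 58, 380, 2248, 12032, 58576, 261536, 1081600.
c_8 = Σ_k C(8,k)·g_1(k)·h(8−k) = 1·1·1081600 + 8·4·261536 + 28·12·58576 + 56·24·12032 + 70·24·2248 = 1081600 + 8369152 + 19681536 + 16171008 + 3776640 = 49079936.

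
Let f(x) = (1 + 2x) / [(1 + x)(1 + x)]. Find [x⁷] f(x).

6

The denominator gives the recurrence a_n = −2a_(n−1) − a_(n−2) for n ≥ 2; the numerator fixes a_0 = 1, a_1 = 0.
Iterating: 1, 0, -1, 2, -3, 4, -5, 6, so a_7 = 6.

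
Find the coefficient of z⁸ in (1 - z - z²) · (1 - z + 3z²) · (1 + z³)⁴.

(1 - z - z²) has coefficients 1,-1,-1 for degrees 0…2.
(1 - z + 3z²) has coefficients 1,-1,3,0,0,0,0,0,0 for degrees 0…8.
Finally multiplying by (1 + z³)⁴, the product of all factors after the first has coefficients 1,-1,3,4,-4,12,6,-6,18 for degrees 0…8.
[z⁸] = 1·18 − 1·(-6) − 1·6 = 18.

18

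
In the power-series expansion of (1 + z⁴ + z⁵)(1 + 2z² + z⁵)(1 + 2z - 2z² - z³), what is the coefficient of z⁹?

(1 + z⁴ + z⁵) has coefficients 1,0,0,0,1,1 for degrees 0…5.
(1 + 2z² + z⁵) has coefficients 1,0,2,0,0,1,0,0,0,0 for degrees 0…9.
Finally multiplying by (1 + 2z - 2z² - z³), the product of all factors after the first has coefficients 1,2,0,3,-4,-1,2,-2,-1,0 for degrees 0…9.
[z⁹] = 1·0 + 1·(-1) + 1·(-4) = -5.

-5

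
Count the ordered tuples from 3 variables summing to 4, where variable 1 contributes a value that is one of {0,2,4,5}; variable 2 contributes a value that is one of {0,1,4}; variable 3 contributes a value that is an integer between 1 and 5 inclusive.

The generating function for the choices is (1 + t² + t⁴ + t⁵)·(1 + t + t⁴)·(t + t² + t³ + t⁴ + t⁵); the count is [t⁴].
(1 + t² + t⁴ + t⁵) has coefficients 1,0,1,0,1 for degrees 0…4.
(1 + t + t⁴) has coefficients 1,1,0,0,1 for degrees 0…4.
Finally multiplying by (t + t² + t³ + t⁴ + t⁵), the product of all factors after the first has coefficients 0,1,2,2,2 for degrees 0…4.
[t⁴] = 1·2 + 1·2 + 1·0 = 4.

4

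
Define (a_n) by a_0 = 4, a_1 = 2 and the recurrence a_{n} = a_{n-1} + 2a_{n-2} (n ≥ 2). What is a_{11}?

4094

The ordinary generating function has denominator 1 - y - 2y^2.
Iterating the recurrence: a_0,…,a_{11} = 4, 2, 10, 14, 34, 62, 130, 254, 514, 1022, 2050, 4094.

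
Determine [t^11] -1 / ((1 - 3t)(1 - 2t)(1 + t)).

Partial fractions give a closed form: a_n = (-9/4)·3^n + (4/3)·2^n + (-1/12)·(-1)^n.
At n = 11: a_11 = -395850.

-395850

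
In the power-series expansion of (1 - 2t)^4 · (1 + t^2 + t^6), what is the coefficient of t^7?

(1 - 2t)^4 has coefficients 1,-8,24,-32,16 for degrees 0…4.
(1 + t^2 + t^6) has coefficients 1,0,1,0,0,0,1,0 for degrees 0…7.
[t^7] = 1·0 − 8·1 + 24·0 − 32·0 + 16·0 = -8.

-8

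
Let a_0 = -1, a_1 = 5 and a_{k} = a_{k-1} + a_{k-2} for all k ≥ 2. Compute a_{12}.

631

The ordinary generating function has denominator 1 - z - z^2.
Iterating the recurrence: a_0,…,a_{12} = -1, 5, 4, 9, 13, 22, 35, 57, 92, 149, 241, 390, 631.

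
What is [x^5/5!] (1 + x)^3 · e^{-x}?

The EGF product rule gives c_5 = Σ_{k_1+k_2=5} C(5; k_1,k_2) · ∏ g_i(k_i), where (1+x)^3 gives the falling factorial (3)_k; e^{-x} gives (-1)^k.
g_1(k) for k = 0…5: 1, 3, 6, 6, 0, 0.
g_2(k) for k = 0…5: 1, -1, 1, -1, 1, -1.
c_5 = Σ_k C(5,k)·g_1(k)·g_2(5−k) = 1·1·(-1) + 5·3·1 + 10·6·(-1) + 10·6·1 = −1 + 15 − 60 + 60 = 14.

14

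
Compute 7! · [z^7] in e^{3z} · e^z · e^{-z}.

2187

The EGF product rule gives c_7 = Σ_{k_1+k_2+k_3=7} C(7; k_1,k_2,k_3) · ∏ g_i(k_i), where e^{3z} gives (3)^k; e^z gives (1)^k; e^{-z} gives (-1)^k.
g_1(k) for k = 0…7: 1, 3, 9, 27, 81, 243, 729, 2187.
g_2(k) for k = 0…7: 1, 1, 1, 1, 1, 1, 1, 1.
g_3(k) for k = 0…7: 1, -1, 1, -1, 1, -1, 1, -1.
First combine the last two factors: h(k) = Σ_j C(k,j)·g_2(j)·g_3(k−j) for k = 0…7: 1, 0, 0, 0, 0, 0, 0, 0.
c_7 = Σ_k C(7,k)·g_1(k)·h(7−k) = 1·2187·1 = 2187.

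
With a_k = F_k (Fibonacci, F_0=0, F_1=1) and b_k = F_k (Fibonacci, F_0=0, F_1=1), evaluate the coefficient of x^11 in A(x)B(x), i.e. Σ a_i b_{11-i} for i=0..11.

420

Write out a_i and b_{11-i} for i = 0,…,11 and sum the products.
Σ = 0·89 + 1·55 + 1·34 + 2·21 + 3·13 + 5·8 + 8·5 + 13·3 + 21·2 + 34·1 + 55·1 + 89·0 = 420.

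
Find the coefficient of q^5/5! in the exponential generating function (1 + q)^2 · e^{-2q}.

-32

The EGF product rule gives c_5 = Σ_{k_1+k_2=5} C(5; k_1,k_2) · ∏ g_i(k_i), where (1+q)^2 gives the falling factorial (2)_k; e^{-2q} gives (-2)^k.
g_1(k) for k = 0…5: 1, 2, 2, 0, 0, 0.
g_2(k) for k = 0…5: 1, -2, 4, -8, 16, -32.
c_5 = Σ_k C(5,k)·g_1(k)·g_2(5−k) = 1·1·(-32) + 5·2·16 + 10·2·(-8) = −32 + 160 − 160 = -32.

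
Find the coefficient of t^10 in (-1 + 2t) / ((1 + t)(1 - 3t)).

The denominator gives the recurrence a_n = 2a_(n−1) + 3a_(n−2) for n ≥ 2; the numerator fixes a_0 = -1, a_1 = 0.
Iterating: -1, 0, -3, -6, -21, -60, -183, -546, -1641, -4920, -14763, so a_10 = -14763.

-14763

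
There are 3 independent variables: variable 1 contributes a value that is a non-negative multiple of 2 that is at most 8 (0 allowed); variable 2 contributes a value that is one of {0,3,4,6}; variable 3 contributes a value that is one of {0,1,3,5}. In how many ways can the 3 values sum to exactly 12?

The generating function for the choices is (1 + y^2 + y^4 + y^6 + y^8)·(1 + y^3 + y^4 + y^6)·(1 + y + y^3 + y^5); the count is [y^12].
(1 + y^2 + y^4 + y^6 + y^8) has coefficients 1,0,1,0,1,0,1,0,1 for degrees 0…8.
(1 + y^3 + y^4 + y^6) has coefficients 1,0,0,1,1,0,1,0,0,0,0,0,0 for degrees 0…12.
Finally multiplying by (1 + y + y^3 + y^5), the product of all factors after the first has coefficients 1,1,0,2,2,2,2,2,1,2,0,1,0 for degrees 0…12.
[y^12] = 1·0 + 1·0 + 1·1 + 1·2 + 1·2 = 5.

5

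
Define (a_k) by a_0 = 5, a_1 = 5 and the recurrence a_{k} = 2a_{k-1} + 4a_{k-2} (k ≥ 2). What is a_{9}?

The ordinary generating function has denominator 1 - 2z - 4z^2.
Iterating the recurrence: a_0,…,a_{9} = 5, 5, 30, 80, 280, 880, 2880, 9280, 30080, 97280.

97280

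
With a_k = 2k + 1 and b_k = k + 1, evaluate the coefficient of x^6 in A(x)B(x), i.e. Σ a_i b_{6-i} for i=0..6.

Write out a_i and b_{6-i} for i = 0,…,6 and sum the products.
Σ = 1·7 + 3·6 + 5·5 + 7·4 + 9·3 + 11·2 + 13·1 = 140.

140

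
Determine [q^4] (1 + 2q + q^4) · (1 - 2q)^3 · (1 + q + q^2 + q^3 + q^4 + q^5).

-2

(1 + 2q + q^4) has coefficients 1,2,0,0,1 for degrees 0…4.
(1 - 2q)^3 has coefficients 1,-6,12,-8,0 for degrees 0…4.
Finally multiplying by (1 + q + q^2 + q^3 + q^4 + q^5), the product of all factors after the first has coefficients 1,-5,7,-1,-1 for degrees 0…4.
[q^4] = 1·(-1) + 2·(-1) + 1·1 = -2.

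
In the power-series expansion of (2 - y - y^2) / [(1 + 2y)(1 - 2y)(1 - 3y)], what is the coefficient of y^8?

Partial fractions give a closed form: a_n = (9/20)·(-2)^n + (-5/4)·2^n + (14/5)·3^n.
At n = 8: a_8 = 18166.

18166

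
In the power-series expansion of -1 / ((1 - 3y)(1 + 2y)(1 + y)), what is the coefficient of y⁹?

-8448

Partial fractions give a closed form: a_n = (-9/20)·3^n + (-4/5)·(-2)^n + (1/4)·(-1)^n.
At n = 9: a_9 = -8448.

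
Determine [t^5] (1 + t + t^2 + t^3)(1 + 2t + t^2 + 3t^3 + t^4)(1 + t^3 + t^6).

9

(1 + t + t^2 + t^3) has coefficients 1,1,1,1 for degrees 0…3.
(1 + 2t + t^2 + 3t^3 + t^4) has coefficients 1,2,1,3,1,0 for degrees 0…5.
Finally multiplying by (1 + t^3 + t^6), the product of all factors after the first has coefficients 1,2,1,4,3,1 for degrees 0…5.
[t^5] = 1·1 + 1·3 + 1·4 + 1·1 = 9.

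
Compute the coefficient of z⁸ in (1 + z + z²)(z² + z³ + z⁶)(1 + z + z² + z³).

(1 + z + z²) has coefficients 1,1,1 for degrees 0…2.
(z² + z³ + z⁶) has coefficients 0,0,1,1,0,0,1,0,0 for degrees 0…8.
Finally multiplying by (1 + z + z² + z³), the product of all factors after the first has coefficients 0,0,1,2,2,2,2,1,1 for degrees 0…8.
[z⁸] = 1·1 + 1·1 + 1·2 = 4.

4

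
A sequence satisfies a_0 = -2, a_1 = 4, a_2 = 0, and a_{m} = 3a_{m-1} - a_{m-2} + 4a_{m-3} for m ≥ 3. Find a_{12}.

The ordinary generating function has denominator 1 - 3y + y^2 - 4y^3.
Iterating the recurrence: a_0,…,a_{12} = -2, 4, 0, -12, -20, -48, -172, -548, -1664, -5132, -15924, -49296, -152492.

-152492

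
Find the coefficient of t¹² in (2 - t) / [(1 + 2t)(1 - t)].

The denominator gives the recurrence a_n = −a_(n−1) + 2a_(n−2) for n ≥ 2; the numerator fixes a_0 = 2, a_1 = -3.
Iterating: 2, -3, 7, -13, 27, -53, 107, -213, 427, -853, 1707, -3413, 6827, so a_12 = 6827.

6827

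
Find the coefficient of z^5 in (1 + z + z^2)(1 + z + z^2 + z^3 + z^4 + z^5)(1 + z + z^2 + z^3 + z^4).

14

(1 + z + z^2) has coefficients 1,1,1 for degrees 0…2.
(1 + z + z^2 + z^3 + z^4 + z^5) has coefficients 1,1,1,1,1,1 for degrees 0…5.
Finally multiplying by (1 + z + z^2 + z^3 + z^4), the product of all factors after the first has coefficients 1,2,3,4,5,5 for degrees 0…5.
[z^5] = 1·5 + 1·5 + 1·4 = 14.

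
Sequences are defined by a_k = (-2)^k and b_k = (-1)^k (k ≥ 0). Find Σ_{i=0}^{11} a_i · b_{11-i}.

This is [x^11] in the product of the two ordinary generating functions.
Σ = 1·(-1) − 2·1 + 4·(-1) − 8·1 + 16·(-1) − 32·1 + 64·(-1) − 128·1 + 256·(-1) − 512·1 + 1024·(-1) − 2048·1 = -4095.

-4095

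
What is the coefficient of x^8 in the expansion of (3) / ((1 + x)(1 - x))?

Partial fractions give a closed form: a_n = (3/2)·(-1)^n + (3/2)·1^n.
At n = 8: a_8 = 3.

3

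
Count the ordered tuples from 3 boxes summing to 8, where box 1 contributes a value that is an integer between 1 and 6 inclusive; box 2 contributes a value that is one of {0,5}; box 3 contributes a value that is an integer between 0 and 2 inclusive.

4

The generating function for the choices is (z + z^2 + z^3 + z^4 + z^5 + z^6)·(1 + z^5)·(1 + z + z^2); the count is [z^8].
(z + z^2 + z^3 + z^4 + z^5 + z^6) has coefficients 0,1,1,1,1,1,1 for degrees 0…6.
(1 + z^5) has coefficients 1,0,0,0,0,1,0,0,0 for degrees 0…8.
Finally multiplying by (1 + z + z^2), the product of all factors after the first has coefficients 1,1,1,0,0,1,1,1,0 for degrees 0…8.
[z^8] = 1·1 + 1·1 + 1·1 + 1·0 + 1·0 + 1·1 = 4.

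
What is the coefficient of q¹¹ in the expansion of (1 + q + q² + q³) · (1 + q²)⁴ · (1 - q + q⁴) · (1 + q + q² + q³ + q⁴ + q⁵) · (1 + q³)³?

148

(1 + q + q² + q³) has coefficients 1,1,1,1 for degrees 0…3.
(1 + q²)⁴ has coefficients 1,0,4,0,6,0,4,0,1,0,0,0 for degrees 0…11.
Multiplying by (1 - q + q⁴) gives running coefficients 1,-1,4,-4,7,-6,8,-4,7,-1,4,0 for degrees 0…11.
Multiplying by (1 + q + q² + q³ + q⁴ + q⁵) gives running coefficients 1,0,4,0,7,1,8,5,8,11,8,14 for degrees 0…11.
Finally multiplying by (1 + q³)³, the product of all factors after the first has coefficients 1,0,4,3,7,13,11,26,23,36,44,45 for degrees 0…11.
[q¹¹] = 1·45 + 1·44 + 1·36 + 1·23 = 148.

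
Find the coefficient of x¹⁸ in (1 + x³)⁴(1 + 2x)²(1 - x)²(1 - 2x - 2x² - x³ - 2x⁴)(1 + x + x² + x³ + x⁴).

-57

(1 + x³)⁴ has coefficients 1,0,0,4,0,0,6,0,0,4,0,0,1 for degrees 0…12.
(1 + 2x)² has coefficients 1,4,4,0,0,0,0,0,0,0,0,0,0,0,0,0,0,0,0 for degrees 0…18.
Multiplying by (1 - x)² gives running coefficients 1,2,-3,-4,4,0,0,0,0,0,0,0,0,0,0,0,0,0,0 for degrees 0…18.
Multiplying by (1 - 2x - 2x² - x³ - 2x⁴) gives running coefficients 1,0,-9,-3,14,-1,2,4,-8,0,0,0,0,0,0,0,0,0,0 for degrees 0…18.
Finally multiplying by (1 + x + x² + x³ + x⁴), the product of all factors after the first has coefficients 1,1,-8,-11,3,1,3,16,11,-3,-2,-4,-8,0,0,0,0,0,0 for degrees 0…18.
[x¹⁸] = 1·0 + 4·0 + 6·(-8) + 4·(-3) + 1·3 = -57.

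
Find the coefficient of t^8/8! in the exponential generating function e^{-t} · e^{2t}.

1

The EGF product rule gives c_8 = Σ_{k_1+k_2=8} C(8; k_1,k_2) · ∏ g_i(k_i), where e^{-t} gives (-1)^k; e^{2t} gives (2)^k.
g_1(k) for k = 0…8: 1, -1, 1, -1, 1, -1, 1, -1, 1.
g_2(k) for k = 0…8: 1, 2, 4, 8, 16, 32, 64, 128, 256.
c_8 = Σ_k C(8,k)·g_1(k)·g_2(8−k) = 1·1·256 + 8·(-1)·128 + 28·1·64 + 56·(-1)·32 + 70·1·16 + 56·(-1)·8 + 28·1·4 + 8·(-1)·2 + 1·1·1 = 256 − 1024 + 1792 − 1792 + 1120 − 448 + 112 − 16 + 1 = 1.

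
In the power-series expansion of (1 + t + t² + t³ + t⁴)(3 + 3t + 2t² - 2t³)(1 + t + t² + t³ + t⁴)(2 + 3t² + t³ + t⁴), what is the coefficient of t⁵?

(1 + t + t² + t³ + t⁴) has coefficients 1,1,1,1,1 for degrees 0…4.
(3 + 3t + 2t² - 2t³) has coefficients 3,3,2,-2,0,0 for degrees 0…5.
Multiplying by (1 + t + t² + t³ + t⁴) gives running coefficients 3,6,8,6,6,3 for degrees 0…5.
Finally multiplying by (2 + 3t² + t³ + t⁴), the product of all factors after the first has coefficients 6,12,25,33,45,38 for degrees 0…5.
[t⁵] = 1·38 + 1·45 + 1·33 + 1·25 + 1·12 = 153.

153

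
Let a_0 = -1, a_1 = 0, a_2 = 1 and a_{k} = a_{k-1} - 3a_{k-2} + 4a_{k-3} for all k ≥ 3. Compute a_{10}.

106

The ordinary generating function has denominator 1 - q + 3q^2 - 4q^3.
Iterating the recurrence: a_0,…,a_{10} = -1, 0, 1, -3, -6, 7, 13, -32, -43, 105, 106.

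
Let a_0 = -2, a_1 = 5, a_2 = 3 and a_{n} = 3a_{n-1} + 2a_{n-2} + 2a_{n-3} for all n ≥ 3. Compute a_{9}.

40643

The ordinary generating function has denominator 1 - 3y - 2y^2 - 2y^3.
Iterating the recurrence: a_0,…,a_{9} = -2, 5, 3, 15, 61, 219, 809, 2987, 11017, 40643.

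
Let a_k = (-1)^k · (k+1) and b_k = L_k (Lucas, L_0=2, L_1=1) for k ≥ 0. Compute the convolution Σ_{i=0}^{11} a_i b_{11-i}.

44

Write out a_i and b_{11-i} for i = 0,…,11 and sum the products.
Σ = 1·199 − 2·123 + 3·76 − 4·47 + 5·29 − 6·18 + 7·11 − 8·7 + 9·4 − 10·3 + 11·1 − 12·2 = 44.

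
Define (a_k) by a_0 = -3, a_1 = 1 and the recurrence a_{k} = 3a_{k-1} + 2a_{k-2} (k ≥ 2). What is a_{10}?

The ordinary generating function has denominator 1 - 3q - 2q^2.
Iterating the recurrence: a_0,…,a_{10} = -3, 1, -3, -7, -27, -95, -339, -1207, -4299, -15311, -54531.

-54531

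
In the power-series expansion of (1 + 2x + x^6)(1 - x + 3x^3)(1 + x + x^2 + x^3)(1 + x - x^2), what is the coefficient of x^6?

9

(1 + 2x + x^6) has coefficients 1,2,0,0,0,0,1 for degrees 0…6.
(1 - x + 3x^3) has coefficients 1,-1,0,3,0,0,0 for degrees 0…6.
Multiplying by (1 + x + x^2 + x^3) gives running coefficients 1,0,0,3,2,3,3 for degrees 0…6.
Finally multiplying by (1 + x - x^2), the product of all factors after the first has coefficients 1,1,-1,3,5,2,4 for degrees 0…6.
[x^6] = 1·4 + 2·2 + 1·1 = 9.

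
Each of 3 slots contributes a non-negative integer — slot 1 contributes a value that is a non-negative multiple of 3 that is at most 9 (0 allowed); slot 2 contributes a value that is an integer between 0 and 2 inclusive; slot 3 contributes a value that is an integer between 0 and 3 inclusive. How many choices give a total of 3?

The generating function for the choices is (1 + q^3 + q^6 + q^9)·(1 + q + q^2)·(1 + q + q^2 + q^3); the count is [q^3].
(1 + q^3 + q^6 + q^9) has coefficients 1,0,0,1 for degrees 0…3.
(1 + q + q^2) has coefficients 1,1,1,0 for degrees 0…3.
Finally multiplying by (1 + q + q^2 + q^3), the product of all factors after the first has coefficients 1,2,3,3 for degrees 0…3.
[q^3] = 1·3 + 1·1 = 4.

4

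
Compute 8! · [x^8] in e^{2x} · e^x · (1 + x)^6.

5668137

The EGF product rule gives c_8 = Σ_{k_1+k_2+k_3=8} C(8; k_1,k_2,k_3) · ∏ g_i(k_i), where e^{2x} gives (2)^k; e^x gives (1)^k; (1+x)^6 gives the falling factorial (6)_k.
g_1(k) for k = 0…8: 1, 2, 4, 8, 16, 32, 64, 128, 256.
g_2(k) for k = 0…8: 1, 1, 1, 1, 1, 1, 1, 1, 1.
g_3(k) for k = 0…8: 1, 6, 30, 120, 360, 720, 720, 0, 0.
First combine the last two factors: h(k) = Σ_j C(k,j)·g_2(j)·g_3(k−j) for k = 0…8: 1, 7, 43, 229, 1045, 4051, 13327, 37633, 93289.
c_8 = Σ_k C(8,k)·g_1(k)·h(8−k) = 1·1·93289 + 8·2·37633 + 28·4·13327 + 56·8·4051 + 70·16·1045 + 56·32·229 + 28·64·43 + 8·128·7 + 1·256·1 = 93289 + 602128 + 1492624 + 1814848 + 1170400 + 410368 + 77056 + 7168 + 256 = 5668137.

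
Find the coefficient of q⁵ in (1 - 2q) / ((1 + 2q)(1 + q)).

Partial fractions give a closed form: a_n = (4)·(-2)^n + (-3)·(-1)^n.
At n = 5: a_5 = -125.

-125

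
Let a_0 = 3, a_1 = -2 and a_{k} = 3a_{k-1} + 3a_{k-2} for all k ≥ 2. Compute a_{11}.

The ordinary generating function has denominator 1 - 3t - 3t^2.
Iterating the recurrence: a_0,…,a_{11} = 3, -2, 3, 3, 18, 63, 243, 918, 3483, 13203, 50058, 189783.

189783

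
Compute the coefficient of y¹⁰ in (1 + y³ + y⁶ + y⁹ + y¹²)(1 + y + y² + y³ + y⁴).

(1 + y³ + y⁶ + y⁹ + y¹²) has coefficients 1,0,0,1,0,0,1,0,0,1,0 for degrees 0…10.
(1 + y + y² + y³ + y⁴) has coefficients 1,1,1,1,1,0,0,0,0,0,0 for degrees 0…10.
[y¹⁰] = 1·0 + 1·0 + 1·1 + 1·1 = 2.

2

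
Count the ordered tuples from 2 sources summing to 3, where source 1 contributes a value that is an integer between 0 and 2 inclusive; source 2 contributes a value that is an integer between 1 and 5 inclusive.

3

The generating function for the choices is (1 + x + x²)·(x + x² + x³ + x⁴ + x⁵); the count is [x³].
(1 + x + x²) has coefficients 1,1,1 for degrees 0…2.
(x + x² + x³ + x⁴ + x⁵) has coefficients 0,1,1,1 for degrees 0…3.
[x³] = 1·1 + 1·1 + 1·1 = 3.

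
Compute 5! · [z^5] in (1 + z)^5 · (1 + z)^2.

The EGF product rule gives c_5 = Σ_{k_1+k_2=5} C(5; k_1,k_2) · ∏ g_i(k_i), where (1+z)^5 gives the falling factorial (5)_k; (1+z)^2 gives the falling factorial (2)_k.
g_1(k) for k = 0…5: 1, 5, 20, 60, 120, 120.
g_2(k) for k = 0…5: 1, 2, 2, 0, 0, 0.
c_5 = Σ_k C(5,k)·g_1(k)·g_2(5−k) = 10·60·2 + 5·120·2 + 1·120·1 = 1200 + 1200 + 120 = 2520.

2520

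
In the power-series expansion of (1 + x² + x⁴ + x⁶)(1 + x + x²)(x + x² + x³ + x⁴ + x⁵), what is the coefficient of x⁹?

7

(1 + x² + x⁴ + x⁶) has coefficients 1,0,1,0,1,0,1 for degrees 0…6.
(1 + x + x²) has coefficients 1,1,1,0,0,0,0,0,0,0 for degrees 0…9.
Finally multiplying by (x + x² + x³ + x⁴ + x⁵), the product of all factors after the first has coefficients 0,1,2,3,3,3,2,1,0,0 for degrees 0…9.
[x⁹] = 1·0 + 1·1 + 1·3 + 1·3 = 7.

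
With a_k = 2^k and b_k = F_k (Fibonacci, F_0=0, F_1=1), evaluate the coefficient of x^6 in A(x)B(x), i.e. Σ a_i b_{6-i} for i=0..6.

94

This is [x^6] in the product of the two ordinary generating functions.
Σ = 1·8 + 2·5 + 4·3 + 8·2 + 16·1 + 32·1 + 64·0 = 94.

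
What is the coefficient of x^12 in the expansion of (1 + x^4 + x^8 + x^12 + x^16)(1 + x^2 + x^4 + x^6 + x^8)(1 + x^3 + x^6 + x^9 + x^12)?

(1 + x^4 + x^8 + x^12 + x^16) has coefficients 1,0,0,0,1,0,0,0,1,0,0,0,1 for degrees 0…12.
(1 + x^2 + x^4 + x^6 + x^8) has coefficients 1,0,1,0,1,0,1,0,1,0,0,0,0 for degrees 0…12.
Finally multiplying by (1 + x^3 + x^6 + x^9 + x^12), the product of all factors after the first has coefficients 1,0,1,1,1,1,2,1,2,2,1,2,2 for degrees 0…12.
[x^12] = 1·2 + 1·2 + 1·1 + 1·1 = 6.

6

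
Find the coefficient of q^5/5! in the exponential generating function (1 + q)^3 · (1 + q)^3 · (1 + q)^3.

The EGF product rule gives c_5 = Σ_{k_1+k_2+k_3=5} C(5; k_1,k_2,k_3) · ∏ g_i(k_i), where (1+q)^3 gives the falling factorial (3)_k; (1+q)^3 gives the falling factorial (3)_k; (1+q)^3 gives the falling factorial (3)_k.
g_1(k) for k = 0…5: 1, 3, 6, 6, 0, 0.
g_2(k) for k = 0…5: 1, 3, 6, 6, 0, 0.
g_3(k) for k = 0…5: 1, 3, 6, 6, 0, 0.
First combine the last two factors: h(k) = Σ_j C(k,j)·g_2(j)·g_3(k−j) for k = 0…5: 1, 6, 30, 120, 360, 720.
c_5 = Σ_k C(5,k)·g_1(k)·h(5−k) = 1·1·720 + 5·3·360 + 10·6·120 + 10·6·30 = 720 + 5400 + 7200 + 1800 = 15120.

15120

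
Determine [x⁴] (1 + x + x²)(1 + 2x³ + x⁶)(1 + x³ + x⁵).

(1 + x + x²) has coefficients 1,1,1 for degrees 0…2.
(1 + 2x³ + x⁶) has coefficients 1,0,0,2,0 for degrees 0…4.
Finally multiplying by (1 + x³ + x⁵), the product of all factors after the first has coefficients 1,0,0,3,0 for degrees 0…4.
[x⁴] = 1·0 + 1·3 + 1·0 = 3.

3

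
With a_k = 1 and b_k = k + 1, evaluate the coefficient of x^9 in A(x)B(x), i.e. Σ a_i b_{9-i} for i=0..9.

Write out a_i and b_{9-i} for i = 0,…,9 and sum the products.
Σ = 1·10 + 1·9 + 1·8 + 1·7 + 1·6 + 1·5 + 1·4 + 1·3 + 1·2 + 1·1 = 55.

55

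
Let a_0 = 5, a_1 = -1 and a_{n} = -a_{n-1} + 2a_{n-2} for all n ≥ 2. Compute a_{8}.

515

The ordinary generating function has denominator 1 + t - 2t^2.
Iterating the recurrence: a_0,…,a_{8} = 5, -1, 11, -13, 35, -61, 131, -253, 515.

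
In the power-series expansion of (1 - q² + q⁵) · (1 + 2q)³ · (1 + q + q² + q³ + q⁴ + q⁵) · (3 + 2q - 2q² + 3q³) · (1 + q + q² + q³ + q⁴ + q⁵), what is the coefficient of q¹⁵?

480

(1 - q² + q⁵) has coefficients 1,0,-1,0,0,1 for degrees 0…5.
(1 + 2q)³ has coefficients 1,6,12,8,0,0,0,0,0,0,0,0,0,0,0,0 for degrees 0…15.
Multiplying by (1 + q + q² + q³ + q⁴ + q⁵) gives running coefficients 1,7,19,27,27,27,26,20,8,0,0,0,0,0,0,0 for degrees 0…15.
Multiplying by (3 + 2q - 2q² + 3q³) gives running coefficients 3,23,69,108,118,138,159,139,93,54,44,24,0,0,0,0 for degrees 0…15.
Finally multiplying by (1 + q + q² + q³ + q⁴ + q⁵), the product of all factors after the first has coefficients 3,26,95,203,321,459,615,731,755,701,627,513,354,215,122,68 for degrees 0…15.
[q¹⁵] = 1·68 − 1·215 + 1·627 = 480.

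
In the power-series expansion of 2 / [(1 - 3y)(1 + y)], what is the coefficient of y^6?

Partial fractions give a closed form: a_n = (3/2)·3^n + (1/2)·(-1)^n.
At n = 6: a_6 = 1094.

1094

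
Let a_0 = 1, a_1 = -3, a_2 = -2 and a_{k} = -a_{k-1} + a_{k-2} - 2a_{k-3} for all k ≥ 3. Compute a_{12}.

The ordinary generating function has denominator 1 + y - y^2 + 2y^3.
Iterating the recurrence: a_0,…,a_{12} = 1, -3, -2, -3, 7, -6, 19, -39, 70, -147, 295, -582, 1171.

1171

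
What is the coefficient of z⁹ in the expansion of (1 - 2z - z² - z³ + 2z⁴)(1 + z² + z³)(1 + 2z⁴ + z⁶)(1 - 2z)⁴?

-246

(1 - 2z - z² - z³ + 2z⁴) has coefficients 1,-2,-1,-1,2 for degrees 0…4.
(1 + z² + z³) has coefficients 1,0,1,1,0,0,0,0,0,0 for degrees 0…9.
Multiplying by (1 + 2z⁴ + z⁶) gives running coefficients 1,0,1,1,2,0,3,2,1,1 for degrees 0…9.
Finally multiplying by (1 - 2z)⁴, the product of all factors after the first has coefficients 1,-8,25,-39,34,-24,35,-70,89,-55 for degrees 0…9.
[z⁹] = 1·(-55) − 2·89 − 1·(-70) − 1·35 + 2·(-24) = -246.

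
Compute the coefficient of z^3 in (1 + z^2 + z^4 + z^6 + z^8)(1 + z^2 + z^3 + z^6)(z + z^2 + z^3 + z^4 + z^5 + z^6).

(1 + z^2 + z^4 + z^6 + z^8) has coefficients 1,0,1,0 for degrees 0…3.
(1 + z^2 + z^3 + z^6) has coefficients 1,0,1,1 for degrees 0…3.
Finally multiplying by (z + z^2 + z^3 + z^4 + z^5 + z^6), the product of all factors after the first has coefficients 0,1,1,2 for degrees 0…3.
[z^3] = 1·2 + 1·1 = 3.

3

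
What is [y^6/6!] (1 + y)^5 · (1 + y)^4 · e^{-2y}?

The EGF product rule gives c_6 = Σ_{k_1+k_2+k_3=6} C(6; k_1,k_2,k_3) · ∏ g_i(k_i), where (1+y)^5 gives the falling factorial (5)_k; (1+y)^4 gives the falling factorial (4)_k; e^{-2y} gives (-2)^k.
g_1(k) for k = 0…6: 1, 5, 20, 60, 120, 120, 0.
g_2(k) for k = 0…6: 1, 4, 12, 24, 24, 0, 0.
g_3(k) for k = 0…6: 1, -2, 4, -8, 16, -32, 64.
First combine the last two factors: h(k) = Σ_j C(k,j)·g_2(j)·g_3(k−j) for k = 0…6: 1, 2, 0, -8, 8, 48, -224.
c_6 = Σ_k C(6,k)·g_1(k)·h(6−k) = 1·1·(-224) + 6·5·48 + 15·20·8 + 20·60·(-8) + 6·120·2 = −224 + 1440 + 2400 − 9600 + 1440 = -4544.

-4544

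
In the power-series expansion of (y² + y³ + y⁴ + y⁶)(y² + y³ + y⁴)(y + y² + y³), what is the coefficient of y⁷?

6

(y² + y³ + y⁴ + y⁶) has coefficients 0,0,1,1,1,0,1 for degrees 0…6.
(y² + y³ + y⁴) has coefficients 0,0,1,1,1,0,0,0 for degrees 0…7.
Finally multiplying by (y + y² + y³), the product of all factors after the first has coefficients 0,0,0,1,2,3,2,1 for degrees 0…7.
[y⁷] = 1·3 + 1·2 + 1·1 + 1·0 = 6.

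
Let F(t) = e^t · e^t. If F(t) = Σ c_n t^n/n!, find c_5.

32

The EGF product rule gives c_5 = Σ_{k_1+k_2=5} C(5; k_1,k_2) · ∏ g_i(k_i), where e^t gives (1)^k; e^t gives (1)^k.
g_1(k) for k = 0…5: 1, 1, 1, 1, 1, 1.
g_2(k) for k = 0…5: 1, 1, 1, 1, 1, 1.
c_5 = Σ_k C(5,k)·g_1(k)·g_2(5−k) = 1·1·1 + 5·1·1 + 10·1·1 + 10·1·1 + 5·1·1 + 1·1·1 = 1 + 5 + 10 + 10 + 5 + 1 = 32.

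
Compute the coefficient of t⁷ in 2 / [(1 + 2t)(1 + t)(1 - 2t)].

The denominator gives the recurrence a_n = −a_(n−1) + 4a_(n−2) + 4a_(n−3) for n ≥ 3; the numerator fixes a_0 = 2, a_1 = -2, a_2 = 10.
Iterating: 2, -2, 10, -10, 42, -42, 170, -170, so a_7 = -170.

-170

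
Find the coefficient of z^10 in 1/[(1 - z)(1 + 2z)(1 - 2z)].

1365

Partial fractions give a closed form: a_n = (-1/3)·1^n + (1/3)·(-2)^n + (1)·2^n.
At n = 10: a_10 = 1365.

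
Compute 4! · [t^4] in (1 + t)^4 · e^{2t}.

648

The EGF product rule gives c_4 = Σ_{k_1+k_2=4} C(4; k_1,k_2) · ∏ g_i(k_i), where (1+t)^4 gives the falling factorial (4)_k; e^{2t} gives (2)^k.
g_1(k) for k = 0…4: 1, 4, 12, 24, 24.
g_2(k) for k = 0…4: 1, 2, 4, 8, 16.
c_4 = Σ_k C(4,k)·g_1(k)·g_2(4−k) = 1·1·16 + 4·4·8 + 6·12·4 + 4·24·2 + 1·24·1 = 16 + 128 + 288 + 192 + 24 = 648.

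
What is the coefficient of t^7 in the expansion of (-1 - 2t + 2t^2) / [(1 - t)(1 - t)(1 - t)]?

-50

The denominator gives the recurrence a_n = 3a_(n−1) − 3a_(n−2) + a_(n−3) for n ≥ 3; the numerator fixes a_0 = -1, a_1 = -5, a_2 = -10.
Iterating: -1, -5, -10, -16, -23, -31, -40, -50, so a_7 = -50.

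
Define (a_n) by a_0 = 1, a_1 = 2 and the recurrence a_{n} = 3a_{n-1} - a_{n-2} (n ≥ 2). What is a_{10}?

The ordinary generating function has denominator 1 - 3z + z^2.
Iterating the recurrence: a_0,…,a_{10} = 1, 2, 5, 13, 34, 89, 233, 610, 1597, 4181, 10946.

10946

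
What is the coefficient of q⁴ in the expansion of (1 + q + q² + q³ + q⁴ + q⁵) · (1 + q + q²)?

3

(1 + q + q² + q³ + q⁴ + q⁵) has coefficients 1,1,1,1,1 for degrees 0…4.
(1 + q + q²) has coefficients 1,1,1,0,0 for degrees 0…4.
[q⁴] = 1·0 + 1·0 + 1·1 + 1·1 + 1·1 = 3.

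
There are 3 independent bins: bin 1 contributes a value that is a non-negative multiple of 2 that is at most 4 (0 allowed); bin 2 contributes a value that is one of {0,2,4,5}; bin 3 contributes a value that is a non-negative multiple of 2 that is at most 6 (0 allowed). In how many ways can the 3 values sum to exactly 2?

3

The generating function for the choices is (1 + z^2 + z^4)·(1 + z^2 + z^4 + z^5)·(1 + z^2 + z^4 + z^6); the count is [z^2].
(1 + z^2 + z^4) has coefficients 1,0,1 for degrees 0…2.
(1 + z^2 + z^4 + z^5) has coefficients 1,0,1 for degrees 0…2.
Finally multiplying by (1 + z^2 + z^4 + z^6), the product of all factors after the first has coefficients 1,0,2 for degrees 0…2.
[z^2] = 1·2 + 1·1 = 3.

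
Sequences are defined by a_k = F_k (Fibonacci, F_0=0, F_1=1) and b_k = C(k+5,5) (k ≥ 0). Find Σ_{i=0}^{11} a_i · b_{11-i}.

The convolution is the x^11 coefficient of A(x)B(x).
Σ = 0·4368 + 1·3003 + 1·2002 + 2·1287 + 3·792 + 5·462 + 8·252 + 13·126 + 21·56 + 34·21 + 55·6 + 89·1 = 18228.

18228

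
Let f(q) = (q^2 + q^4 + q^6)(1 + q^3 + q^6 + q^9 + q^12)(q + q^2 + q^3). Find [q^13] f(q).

(q^2 + q^4 + q^6) has coefficients 0,0,1,0,1,0,1 for degrees 0…6.
(1 + q^3 + q^6 + q^9 + q^12) has coefficients 1,0,0,1,0,0,1,0,0,1,0,0,1,0 for degrees 0…13.
Finally multiplying by (q + q^2 + q^3), the product of all factors after the first has coefficients 0,1,1,1,1,1,1,1,1,1,1,1,1,1 for degrees 0…13.
[q^13] = 1·1 + 1·1 + 1·1 = 3.

3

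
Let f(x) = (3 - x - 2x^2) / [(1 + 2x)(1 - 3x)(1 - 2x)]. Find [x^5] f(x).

986

Partial fractions give a closed form: a_n = (3/5)·(-2)^n + (22/5)·3^n + (-2)·2^n.
At n = 5: a_5 = 986.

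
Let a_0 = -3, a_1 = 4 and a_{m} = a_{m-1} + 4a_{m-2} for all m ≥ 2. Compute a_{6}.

The ordinary generating function has denominator 1 - y - 4y^2.
Iterating the recurrence: a_0,…,a_{6} = -3, 4, -8, 8, -24, 8, -88.

-88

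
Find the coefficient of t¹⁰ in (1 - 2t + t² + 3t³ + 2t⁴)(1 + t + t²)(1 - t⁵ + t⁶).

1

(1 - 2t + t² + 3t³ + 2t⁴) has coefficients 1,-2,1,3,2 for degrees 0…4.
(1 + t + t²) has coefficients 1,1,1,0,0,0,0,0,0,0,0 for degrees 0…10.
Finally multiplying by (1 - t⁵ + t⁶), the product of all factors after the first has coefficients 1,1,1,0,0,-1,0,0,1,0,0 for degrees 0…10.
[t¹⁰] = 1·0 − 2·0 + 1·1 + 3·0 + 2·0 = 1.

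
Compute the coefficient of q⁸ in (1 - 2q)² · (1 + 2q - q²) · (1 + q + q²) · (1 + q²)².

(1 - 2q)² has coefficients 1,-4,4 for degrees 0…2.
(1 + 2q - q²) has coefficients 1,2,-1,0,0,0,0,0,0 for degrees 0…8.
Multiplying by (1 + q + q²) gives running coefficients 1,3,2,1,-1,0,0,0,0 for degrees 0…8.
Finally multiplying by (1 + q²)², the product of all factors after the first has coefficients 1,3,4,7,4,5,0,1,-1 for degrees 0…8.
[q⁸] = 1·(-1) − 4·1 + 4·0 = -5.

-5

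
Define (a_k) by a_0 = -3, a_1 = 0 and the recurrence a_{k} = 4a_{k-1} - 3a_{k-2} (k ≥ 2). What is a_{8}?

The ordinary generating function has denominator 1 - 4z + 3z^2.
Iterating the recurrence: a_0,…,a_{8} = -3, 0, 9, 36, 117, 360, 1089, 3276, 9837.

9837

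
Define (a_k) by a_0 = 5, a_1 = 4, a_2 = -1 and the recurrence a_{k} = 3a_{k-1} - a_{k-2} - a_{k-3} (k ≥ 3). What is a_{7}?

-640

The ordinary generating function has denominator 1 - 3y + y^2 + y^3.
Iterating the recurrence: a_0,…,a_{7} = 5, 4, -1, -12, -39, -104, -261, -640.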